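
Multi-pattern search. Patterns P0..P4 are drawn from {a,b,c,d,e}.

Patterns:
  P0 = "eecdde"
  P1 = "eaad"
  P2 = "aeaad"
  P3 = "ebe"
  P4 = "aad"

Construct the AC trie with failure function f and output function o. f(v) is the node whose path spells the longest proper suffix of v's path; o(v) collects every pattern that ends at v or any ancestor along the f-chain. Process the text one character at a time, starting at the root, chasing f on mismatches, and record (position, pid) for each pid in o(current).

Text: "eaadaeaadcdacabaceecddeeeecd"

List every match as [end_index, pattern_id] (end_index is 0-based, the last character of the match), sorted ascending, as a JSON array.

Construct AC machine:
Trie (insert patterns):
  n0 'ε': a→10 e→1
  n1 'e': a→7 b→15 e→2
  n2 'ee': c→3
  n3 'eec': d→4
  n4 'eecd': d→5
  n5 'eecdd': e→6
  n6 'eecdde': ·  ←P0
  n7 'ea': a→8
  n8 'eaa': d→9
  n9 'eaad': ·  ←P1
  n10 'a': a→17 e→11
  n11 'ae': a→12
  n12 'aea': a→13
  n13 'aeaa': d→14
  n14 'aeaad': ·  ←P2
  n15 'eb': e→16
  n16 'ebe': ·  ←P3
  n17 'aa': d→18
  n18 'aad': ·  ←P4

Failure links (BFS by depth):
  n1('e'): parent n0 fail=0; on 'e' 0 → fail=0;  out ∅∪∅=∅
  n10('a'): parent n0 fail=0; on 'a' 0 → fail=0;  out ∅∪∅=∅
  n2('ee'): parent n1 fail=0; on 'e' 0 → fail=1;  out ∅∪∅=∅
  n7('ea'): parent n1 fail=0; on 'a' 0 → fail=10;  out ∅∪∅=∅
  n11('ae'): parent n10 fail=0; on 'e' 0 → fail=1;  out ∅∪∅=∅
  n15('eb'): parent n1 fail=0; on 'b' 0 → fail=0;  out ∅∪∅=∅
  n17('aa'): parent n10 fail=0; on 'a' 0 → fail=10;  out ∅∪∅=∅
  n3('eec'): parent n2 fail=1; on 'c' 1→0 → fail=0;  out ∅∪∅=∅
  n8('eaa'): parent n7 fail=10; on 'a' 10 → fail=17;  out ∅∪∅=∅
  n12('aea'): parent n11 fail=1; on 'a' 1 → fail=7;  out ∅∪∅=∅
  n16('ebe'): parent n15 fail=0; on 'e' 0 → fail=1;  out {3}∪∅={3}
  n18('aad'): parent n17 fail=10; on 'd' 10→0 → fail=0;  out {4}∪∅={4}
  n4('eecd'): parent n3 fail=0; on 'd' 0 → fail=0;  out ∅∪∅=∅
  n9('eaad'): parent n8 fail=17; on 'd' 17 → fail=18;  out {1}∪{4}={1,4}
  n13('aeaa'): parent n12 fail=7; on 'a' 7 → fail=8;  out ∅∪∅=∅
  n5('eecdd'): parent n4 fail=0; on 'd' 0 → fail=0;  out ∅∪∅=∅
  n14('aeaad'): parent n13 fail=8; on 'd' 8 → fail=9;  out {2}∪{1,4}={1,2,4}
  n6('eecdde'): parent n5 fail=0; on 'e' 0 → fail=1;  out {0}∪∅={0}

Run:
[0] read 'e'  n0⇒n1
[1] read 'a'  n1⇒n7
[2] read 'a'  n7⇒n8
[3] read 'd'  n8⇒n9  ** P1@[0:3],P4@[1:3]
[4] read 'a'  n9⇒n10 ·f
[5] read 'e'  n10⇒n11
[6] read 'a'  n11⇒n12
[7] read 'a'  n12⇒n13
[8] read 'd'  n13⇒n14  ** P1@[5:8],P2@[4:8],P4@[6:8]
[9] read 'c'  n14⇒n0 ·f
[10] read 'd'  n0⇒n0
[11] read 'a'  n0⇒n10
[12] read 'c'  n10⇒n0 ·f
[13] read 'a'  n0⇒n10
[14] read 'b'  n10⇒n0 ·f
[15] read 'a'  n0⇒n10
[16] read 'c'  n10⇒n0 ·f
[17] read 'e'  n0⇒n1
[18] read 'e'  n1⇒n2
[19] read 'c'  n2⇒n3
[20] read 'd'  n3⇒n4
[21] read 'd'  n4⇒n5
[22] read 'e'  n5⇒n6  ** P0@[17:22]
[23] read 'e'  n6⇒n2 ·f
[24] read 'e'  n2⇒n2 ·f
[25] read 'e'  n2⇒n2 ·f
[26] read 'c'  n2⇒n3
[27] read 'd'  n3⇒n4

Matches: [[3,1],[3,4],[8,1],[8,2],[8,4],[22,0]]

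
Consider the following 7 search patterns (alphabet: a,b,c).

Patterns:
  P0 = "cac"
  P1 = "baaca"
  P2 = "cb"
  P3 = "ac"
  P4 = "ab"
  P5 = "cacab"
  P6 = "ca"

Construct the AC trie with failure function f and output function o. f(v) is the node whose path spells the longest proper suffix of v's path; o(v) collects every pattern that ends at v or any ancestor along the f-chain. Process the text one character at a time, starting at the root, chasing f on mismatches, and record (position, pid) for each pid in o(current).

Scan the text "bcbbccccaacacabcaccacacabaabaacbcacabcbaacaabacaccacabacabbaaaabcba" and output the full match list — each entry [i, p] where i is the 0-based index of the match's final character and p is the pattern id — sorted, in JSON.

Construct AC machine:
Trie (insert patterns):
  n0 'ε': a→10 b→4 c→1
  n1 'c': a→2 b→9
  n2 'ca': c→3  [P6 ends]
  n3 'cac': a→13  [P0 ends]
  n4 'b': a→5
  n5 'ba': a→6
  n6 'baa': c→7
  n7 'baac': a→8
  n8 'baaca': ·  [P1 ends]
  n9 'cb': ·  [P2 ends]
  n10 'a': b→12 c→11
  n11 'ac': ·  [P3 ends]
  n12 'ab': ·  [P4 ends]
  n13 'caca': b→14
  n14 'cacab': ·  [P5 ends]

BFS fail/out derivation:
  fail(1) 'c': from fail(0)=0 chase 'c': 0 ⇒ 0;  out=∅∪out(0)=∅
  fail(4) 'b': from fail(0)=0 chase 'b': 0 ⇒ 0;  out=∅∪out(0)=∅
  fail(10) 'a': from fail(0)=0 chase 'a': 0 ⇒ 0;  out=∅∪out(0)=∅
  fail(2) 'ca': from fail(1)=0 chase 'a': 0 ⇒ 10;  out={6}∪out(10)={6}
  fail(5) 'ba': from fail(4)=0 chase 'a': 0 ⇒ 10;  out=∅∪out(10)=∅
  fail(9) 'cb': from fail(1)=0 chase 'b': 0 ⇒ 4;  out={2}∪out(4)={2}
  fail(11) 'ac': from fail(10)=0 chase 'c': 0 ⇒ 1;  out={3}∪out(1)={3}
  fail(12) 'ab': from fail(10)=0 chase 'b': 0 ⇒ 4;  out={4}∪out(4)={4}
  fail(3) 'cac': from fail(2)=10 chase 'c': 10 ⇒ 11;  out={0}∪out(11)={0,3}
  fail(6) 'baa': from fail(5)=10 chase 'a': 10→0 ⇒ 10;  out=∅∪out(10)=∅
  fail(7) 'baac': from fail(6)=10 chase 'c': 10 ⇒ 11;  out=∅∪out(11)={3}
  fail(13) 'caca': from fail(3)=11 chase 'a': 11→1 ⇒ 2;  out=∅∪out(2)={6}
  fail(8) 'baaca': from fail(7)=11 chase 'a': 11→1 ⇒ 2;  out={1}∪out(2)={1,6}
  fail(14) 'cacab': from fail(13)=2 chase 'b': 2→10 ⇒ 12;  out={5}∪out(12)={4,5}

Run:
pos 0 'b': at 4
pos 1 'c': at 1 (fail-walked)
pos 2 'b': at 9  ** P2@[1:2]
pos 3 'b': at 4 (fail-walked)
pos 4 'c': at 1 (fail-walked)
pos 5 'c': at 1 (fail-walked)
pos 6 'c': at 1 (fail-walked)
pos 7 'c': at 1 (fail-walked)
pos 8 'a': at 2  ** P6@[7:8]
pos 9 'a': at 10 (fail-walked)
pos 10 'c': at 11  ** P3@[9:10]
pos 11 'a': at 2 (fail-walked)  ** P6@[10:11]
pos 12 'c': at 3  ** P0@[10:12],P3@[11:12]
pos 13 'a': at 13  ** P6@[12:13]
pos 14 'b': at 14  ** P4@[13:14],P5@[10:14]
pos 15 'c': at 1 (fail-walked)
pos 16 'a': at 2  ** P6@[15:16]
pos 17 'c': at 3  ** P0@[15:17],P3@[16:17]
pos 18 'c': at 1 (fail-walked)
pos 19 'a': at 2  ** P6@[18:19]
pos 20 'c': at 3  ** P0@[18:20],P3@[19:20]
pos 21 'a': at 13  ** P6@[20:21]
pos 22 'c': at 3 (fail-walked)  ** P0@[20:22],P3@[21:22]
pos 23 'a': at 13  ** P6@[22:23]
pos 24 'b': at 14  ** P4@[23:24],P5@[20:24]
pos 25 'a': at 5 (fail-walked)
pos 26 'a': at 6
pos 27 'b': at 12 (fail-walked)  ** P4@[26:27]
pos 28 'a': at 5 (fail-walked)
pos 29 'a': at 6
pos 30 'c': at 7  ** P3@[29:30]
pos 31 'b': at 9 (fail-walked)  ** P2@[30:31]
pos 32 'c': at 1 (fail-walked)
pos 33 'a': at 2  ** P6@[32:33]
pos 34 'c': at 3  ** P0@[32:34],P3@[33:34]
pos 35 'a': at 13  ** P6@[34:35]
pos 36 'b': at 14  ** P4@[35:36],P5@[32:36]
pos 37 'c': at 1 (fail-walked)
pos 38 'b': at 9  ** P2@[37:38]
pos 39 'a': at 5 (fail-walked)
pos 40 'a': at 6
pos 41 'c': at 7  ** P3@[40:41]
pos 42 'a': at 8  ** P1@[38:42],P6@[41:42]
pos 43 'a': at 10 (fail-walked)
pos 44 'b': at 12  ** P4@[43:44]
pos 45 'a': at 5 (fail-walked)
pos 46 'c': at 11 (fail-walked)  ** P3@[45:46]
pos 47 'a': at 2 (fail-walked)  ** P6@[46:47]
pos 48 'c': at 3  ** P0@[46:48],P3@[47:48]
pos 49 'c': at 1 (fail-walked)
pos 50 'a': at 2  ** P6@[49:50]
pos 51 'c': at 3  ** P0@[49:51],P3@[50:51]
pos 52 'a': at 13  ** P6@[51:52]
pos 53 'b': at 14  ** P4@[52:53],P5@[49:53]
pos 54 'a': at 5 (fail-walked)
pos 55 'c': at 11 (fail-walked)  ** P3@[54:55]
pos 56 'a': at 2 (fail-walked)  ** P6@[55:56]
pos 57 'b': at 12 (fail-walked)  ** P4@[56:57]
pos 58 'b': at 4 (fail-walked)
pos 59 'a': at 5
pos 60 'a': at 6
pos 61 'a': at 10 (fail-walked)
pos 62 'a': at 10 (fail-walked)
pos 63 'b': at 12  ** P4@[62:63]
pos 64 'c': at 1 (fail-walked)
pos 65 'b': at 9  ** P2@[64:65]
pos 66 'a': at 5 (fail-walked)

All matches (sorted): [[2,2],[8,6],[10,3],[11,6],[12,0],[12,3],[13,6],[14,4],[14,5],[16,6],[17,0],[17,3],[19,6],[20,0],[20,3],[21,6],[22,0],[22,3],[23,6],[24,4],[24,5],[27,4],[30,3],[31,2],[33,6],[34,0],[34,3],[35,6],[36,4],[36,5],[38,2],[41,3],[42,1],[42,6],[44,4],[46,3],[47,6],[48,0],[48,3],[50,6],[51,0],[51,3],[52,6],[53,4],[53,5],[55,3],[56,6],[57,4],[63,4],[65,2]]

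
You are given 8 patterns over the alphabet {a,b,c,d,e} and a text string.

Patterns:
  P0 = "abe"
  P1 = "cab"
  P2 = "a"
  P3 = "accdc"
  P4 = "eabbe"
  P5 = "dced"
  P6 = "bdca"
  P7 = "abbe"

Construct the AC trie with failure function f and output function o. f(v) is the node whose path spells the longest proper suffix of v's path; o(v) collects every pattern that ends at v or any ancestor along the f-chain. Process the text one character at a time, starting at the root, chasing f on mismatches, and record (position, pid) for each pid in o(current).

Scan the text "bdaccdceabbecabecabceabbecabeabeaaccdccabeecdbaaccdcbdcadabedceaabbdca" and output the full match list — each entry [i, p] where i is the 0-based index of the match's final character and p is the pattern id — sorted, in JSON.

Build automaton:
Trie (insert patterns):
  0='ε' goto a→1 b→20 c→4 d→16 e→11
  1='a' goto b→2 c→7  [P2 ends]
  2='ab' goto b→24 e→3
  3='abe' goto ·  [P0 ends]
  4='c' goto a→5
  5='ca' goto b→6
  6='cab' goto ·  [P1 ends]
  7='ac' goto c→8
  8='acc' goto d→9
  9='accd' goto c→10
  10='accdc' goto ·  [P3 ends]
  11='e' goto a→12
  12='ea' goto b→13
  13='eab' goto b→14
  14='eabb' goto e→15
  15='eabbe' goto ·  [P4 ends]
  16='d' goto c→17
  17='dc' goto e→18
  18='dce' goto d→19
  19='dced' goto ·  [P5 ends]
  20='b' goto d→21
  21='bd' goto c→22
  22='bdc' goto a→23
  23='bdca' goto ·  [P6 ends]
  24='abb' goto e→25
  25='abbe' goto ·  [P7 ends]

BFS fail/out derivation:
  n1('a'): parent n0 fail=0; on 'a' 0 → fail=0;  out {2}∪∅={2}
  n4('c'): parent n0 fail=0; on 'c' 0 → fail=0;  out ∅∪∅=∅
  n11('e'): parent n0 fail=0; on 'e' 0 → fail=0;  out ∅∪∅=∅
  n16('d'): parent n0 fail=0; on 'd' 0 → fail=0;  out ∅∪∅=∅
  n20('b'): parent n0 fail=0; on 'b' 0 → fail=0;  out ∅∪∅=∅
  n2('ab'): parent n1 fail=0; on 'b' 0 → fail=20;  out ∅∪∅=∅
  n5('ca'): parent n4 fail=0; on 'a' 0 → fail=1;  out ∅∪{2}={2}
  n7('ac'): parent n1 fail=0; on 'c' 0 → fail=4;  out ∅∪∅=∅
  n12('ea'): parent n11 fail=0; on 'a' 0 → fail=1;  out ∅∪{2}={2}
  n17('dc'): parent n16 fail=0; on 'c' 0 → fail=4;  out ∅∪∅=∅
  n21('bd'): parent n20 fail=0; on 'd' 0 → fail=16;  out ∅∪∅=∅
  n3('abe'): parent n2 fail=20; on 'e' 20→0 → fail=11;  out {0}∪∅={0}
  n6('cab'): parent n5 fail=1; on 'b' 1 → fail=2;  out {1}∪∅={1}
  n8('acc'): parent n7 fail=4; on 'c' 4→0 → fail=4;  out ∅∪∅=∅
  n13('eab'): parent n12 fail=1; on 'b' 1 → fail=2;  out ∅∪∅=∅
  n18('dce'): parent n17 fail=4; on 'e' 4→0 → fail=11;  out ∅∪∅=∅
  n22('bdc'): parent n21 fail=16; on 'c' 16 → fail=17;  out ∅∪∅=∅
  n24('abb'): parent n2 fail=20; on 'b' 20→0 → fail=20;  out ∅∪∅=∅
  n9('accd'): parent n8 fail=4; on 'd' 4→0 → fail=16;  out ∅∪∅=∅
  n14('eabb'): parent n13 fail=2; on 'b' 2 → fail=24;  out ∅∪∅=∅
  n19('dced'): parent n18 fail=11; on 'd' 11→0 → fail=16;  out {5}∪∅={5}
  n23('bdca'): parent n22 fail=17; on 'a' 17→4 → fail=5;  out {6}∪{2}={2,6}
  n25('abbe'): parent n24 fail=20; on 'e' 20→0 → fail=11;  out {7}∪∅={7}
  n10('accdc'): parent n9 fail=16; on 'c' 16 → fail=17;  out {3}∪∅={3}
  n15('eabbe'): parent n14 fail=24; on 'e' 24 → fail=25;  out {4}∪{7}={4,7}

Text stream:
[0] read 'b'  n0⇒n20
[1] read 'd'  n20⇒n21
[2] read 'a'  n21⇒n1 ·f  emit P2@[2:2]
[3] read 'c'  n1⇒n7
[4] read 'c'  n7⇒n8
[5] read 'd'  n8⇒n9
[6] read 'c'  n9⇒n10  emit P3@[2:6]
[7] read 'e'  n10⇒n18 ·f
[8] read 'a'  n18⇒n12 ·f  emit P2@[8:8]
[9] read 'b'  n12⇒n13
[10] read 'b'  n13⇒n14
[11] read 'e'  n14⇒n15  emit P4@[7:11],P7@[8:11]
[12] read 'c'  n15⇒n4 ·f
[13] read 'a'  n4⇒n5  emit P2@[13:13]
[14] read 'b'  n5⇒n6  emit P1@[12:14]
[15] read 'e'  n6⇒n3 ·f  emit P0@[13:15]
[16] read 'c'  n3⇒n4 ·f
[17] read 'a'  n4⇒n5  emit P2@[17:17]
[18] read 'b'  n5⇒n6  emit P1@[16:18]
[19] read 'c'  n6⇒n4 ·f
[20] read 'e'  n4⇒n11 ·f
[21] read 'a'  n11⇒n12  emit P2@[21:21]
[22] read 'b'  n12⇒n13
[23] read 'b'  n13⇒n14
[24] read 'e'  n14⇒n15  emit P4@[20:24],P7@[21:24]
[25] read 'c'  n15⇒n4 ·f
[26] read 'a'  n4⇒n5  emit P2@[26:26]
[27] read 'b'  n5⇒n6  emit P1@[25:27]
[28] read 'e'  n6⇒n3 ·f  emit P0@[26:28]
[29] read 'a'  n3⇒n12 ·f  emit P2@[29:29]
[30] read 'b'  n12⇒n13
[31] read 'e'  n13⇒n3 ·f  emit P0@[29:31]
[32] read 'a'  n3⇒n12 ·f  emit P2@[32:32]
[33] read 'a'  n12⇒n1 ·f  emit P2@[33:33]
[34] read 'c'  n1⇒n7
[35] read 'c'  n7⇒n8
[36] read 'd'  n8⇒n9
[37] read 'c'  n9⇒n10  emit P3@[33:37]
[38] read 'c'  n10⇒n4 ·f
[39] read 'a'  n4⇒n5  emit P2@[39:39]
[40] read 'b'  n5⇒n6  emit P1@[38:40]
[41] read 'e'  n6⇒n3 ·f  emit P0@[39:41]
[42] read 'e'  n3⇒n11 ·f
[43] read 'c'  n11⇒n4 ·f
[44] read 'd'  n4⇒n16 ·f
[45] read 'b'  n16⇒n20 ·f
[46] read 'a'  n20⇒n1 ·f  emit P2@[46:46]
[47] read 'a'  n1⇒n1 ·f  emit P2@[47:47]
[48] read 'c'  n1⇒n7
[49] read 'c'  n7⇒n8
[50] read 'd'  n8⇒n9
[51] read 'c'  n9⇒n10  emit P3@[47:51]
[52] read 'b'  n10⇒n20 ·f
[53] read 'd'  n20⇒n21
[54] read 'c'  n21⇒n22
[55] read 'a'  n22⇒n23  emit P2@[55:55],P6@[52:55]
[56] read 'd'  n23⇒n16 ·f
[57] read 'a'  n16⇒n1 ·f  emit P2@[57:57]
[58] read 'b'  n1⇒n2
[59] read 'e'  n2⇒n3  emit P0@[57:59]
[60] read 'd'  n3⇒n16 ·f
[61] read 'c'  n16⇒n17
[62] read 'e'  n17⇒n18
[63] read 'a'  n18⇒n12 ·f  emit P2@[63:63]
[64] read 'a'  n12⇒n1 ·f  emit P2@[64:64]
[65] read 'b'  n1⇒n2
[66] read 'b'  n2⇒n24
[67] read 'd'  n24⇒n21 ·f
[68] read 'c'  n21⇒n22
[69] read 'a'  n22⇒n23  emit P2@[69:69],P6@[66:69]

All matches (sorted): [[2,2],[6,3],[8,2],[11,4],[11,7],[13,2],[14,1],[15,0],[17,2],[18,1],[21,2],[24,4],[24,7],[26,2],[27,1],[28,0],[29,2],[31,0],[32,2],[33,2],[37,3],[39,2],[40,1],[41,0],[46,2],[47,2],[51,3],[55,2],[55,6],[57,2],[59,0],[63,2],[64,2],[69,2],[69,6]]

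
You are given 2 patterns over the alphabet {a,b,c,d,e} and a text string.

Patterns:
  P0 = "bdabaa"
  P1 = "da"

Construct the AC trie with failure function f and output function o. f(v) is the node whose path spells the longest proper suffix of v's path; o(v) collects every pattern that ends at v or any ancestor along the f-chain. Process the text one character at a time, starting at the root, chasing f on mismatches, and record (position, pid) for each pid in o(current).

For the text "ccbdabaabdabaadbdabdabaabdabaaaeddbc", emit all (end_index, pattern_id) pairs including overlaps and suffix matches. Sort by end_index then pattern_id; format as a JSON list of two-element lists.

Build automaton:
Trie (insert patterns):
  0='ε' goto b→1 d→7
  1='b' goto d→2
  2='bd' goto a→3
  3='bda' goto b→4
  4='bdab' goto a→5
  5='bdaba' goto a→6
  6='bdabaa' goto ·  ←P0
  7='d' goto a→8
  8='da' goto ·  ←P1

Failure links (BFS by depth):
  n1('b'): parent n0 fail=0; on 'b' 0 → fail=0;  out ∅∪∅=∅
  n7('d'): parent n0 fail=0; on 'd' 0 → fail=0;  out ∅∪∅=∅
  n2('bd'): parent n1 fail=0; on 'd' 0 → fail=7;  out ∅∪∅=∅
  n8('da'): parent n7 fail=0; on 'a' 0 → fail=0;  out {1}∪∅={1}
  n3('bda'): parent n2 fail=7; on 'a' 7 → fail=8;  out ∅∪{1}={1}
  n4('bdab'): parent n3 fail=8; on 'b' 8→0 → fail=1;  out ∅∪∅=∅
  n5('bdaba'): parent n4 fail=1; on 'a' 1→0 → fail=0;  out ∅∪∅=∅
  n6('bdabaa'): parent n5 fail=0; on 'a' 0 → fail=0;  out {0}∪∅={0}

Run:
i=0 'c': node 0→0
i=1 'c': node 0→0
i=2 'b': node 0→1
i=3 'd': node 1→2
i=4 'a': node 2→3  ** P1@[3:4]
i=5 'b': node 3→4
i=6 'a': node 4→5
i=7 'a': node 5→6  ** P0@[2:7]
i=8 'b': node 6→1 (via fail)
i=9 'd': node 1→2
i=10 'a': node 2→3  ** P1@[9:10]
i=11 'b': node 3→4
i=12 'a': node 4→5
i=13 'a': node 5→6  ** P0@[8:13]
i=14 'd': node 6→7 (via fail)
i=15 'b': node 7→1 (via fail)
i=16 'd': node 1→2
i=17 'a': node 2→3  ** P1@[16:17]
i=18 'b': node 3→4
i=19 'd': node 4→2 (via fail)
i=20 'a': node 2→3  ** P1@[19:20]
i=21 'b': node 3→4
i=22 'a': node 4→5
i=23 'a': node 5→6  ** P0@[18:23]
i=24 'b': node 6→1 (via fail)
i=25 'd': node 1→2
i=26 'a': node 2→3  ** P1@[25:26]
i=27 'b': node 3→4
i=28 'a': node 4→5
i=29 'a': node 5→6  ** P0@[24:29]
i=30 'a': node 6→0 (via fail)
i=31 'e': node 0→0
i=32 'd': node 0→7
i=33 'd': node 7→7 (via fail)
i=34 'b': node 7→1 (via fail)
i=35 'c': node 1→0 (via fail)

Matches: [[4,1],[7,0],[10,1],[13,0],[17,1],[20,1],[23,0],[26,1],[29,0]]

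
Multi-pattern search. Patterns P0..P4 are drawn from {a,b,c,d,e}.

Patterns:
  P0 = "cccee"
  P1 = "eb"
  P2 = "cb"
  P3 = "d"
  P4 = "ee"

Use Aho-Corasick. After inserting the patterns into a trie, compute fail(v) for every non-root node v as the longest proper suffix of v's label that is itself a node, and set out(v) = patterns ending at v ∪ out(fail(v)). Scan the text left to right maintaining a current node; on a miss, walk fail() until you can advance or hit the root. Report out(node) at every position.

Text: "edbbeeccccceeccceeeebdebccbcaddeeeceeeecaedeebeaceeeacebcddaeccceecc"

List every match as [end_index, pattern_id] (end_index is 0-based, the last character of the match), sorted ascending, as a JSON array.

Build automaton:
Trie nodes:
  n0 'ε': c→1 d→9 e→6
  n1 'c': b→8 c→2
  n2 'cc': c→3
  n3 'ccc': e→4
  n4 'ccce': e→5
  n5 'cccee': ·  ←P0
  n6 'e': b→7 e→10
  n7 'eb': ·  ←P1
  n8 'cb': ·  ←P2
  n9 'd': ·  ←P3
  n10 'ee': ·  ←P4

BFS fail/out derivation:
  fail(1) 'c': from fail(0)=0 chase 'c': 0 ⇒ 0;  out=∅∪out(0)=∅
  fail(6) 'e': from fail(0)=0 chase 'e': 0 ⇒ 0;  out=∅∪out(0)=∅
  fail(9) 'd': from fail(0)=0 chase 'd': 0 ⇒ 0;  out={3}∪out(0)={3}
  fail(2) 'cc': from fail(1)=0 chase 'c': 0 ⇒ 1;  out=∅∪out(1)=∅
  fail(7) 'eb': from fail(6)=0 chase 'b': 0 ⇒ 0;  out={1}∪out(0)={1}
  fail(8) 'cb': from fail(1)=0 chase 'b': 0 ⇒ 0;  out={2}∪out(0)={2}
  fail(10) 'ee': from fail(6)=0 chase 'e': 0 ⇒ 6;  out={4}∪out(6)={4}
  fail(3) 'ccc': from fail(2)=1 chase 'c': 1 ⇒ 2;  out=∅∪out(2)=∅
  fail(4) 'ccce': from fail(3)=2 chase 'e': 2→1→0 ⇒ 6;  out=∅∪out(6)=∅
  fail(5) 'cccee': from fail(4)=6 chase 'e': 6 ⇒ 10;  out={0}∪out(10)={0,4}

Scan:
i=0 'e': node 0→6
i=1 'd': node 6→9 (via fail)  → match P3@[1:1]
i=2 'b': node 9→0 (via fail)
i=3 'b': node 0→0
i=4 'e': node 0→6
i=5 'e': node 6→10  → match P4@[4:5]
i=6 'c': node 10→1 (via fail)
i=7 'c': node 1→2
i=8 'c': node 2→3
i=9 'c': node 3→3 (via fail)
i=10 'c': node 3→3 (via fail)
i=11 'e': node 3→4
i=12 'e': node 4→5  → match P0@[8:12],P4@[11:12]
i=13 'c': node 5→1 (via fail)
i=14 'c': node 1→2
i=15 'c': node 2→3
i=16 'e': node 3→4
i=17 'e': node 4→5  → match P0@[13:17],P4@[16:17]
i=18 'e': node 5→10 (via fail)  → match P4@[17:18]
i=19 'e': node 10→10 (via fail)  → match P4@[18:19]
i=20 'b': node 10→7 (via fail)  → match P1@[19:20]
i=21 'd': node 7→9 (via fail)  → match P3@[21:21]
i=22 'e': node 9→6 (via fail)
i=23 'b': node 6→7  → match P1@[22:23]
i=24 'c': node 7→1 (via fail)
i=25 'c': node 1→2
i=26 'b': node 2→8 (via fail)  → match P2@[25:26]
i=27 'c': node 8→1 (via fail)
i=28 'a': node 1→0 (via fail)
i=29 'd': node 0→9  → match P3@[29:29]
i=30 'd': node 9→9 (via fail)  → match P3@[30:30]
i=31 'e': node 9→6 (via fail)
i=32 'e': node 6→10  → match P4@[31:32]
i=33 'e': node 10→10 (via fail)  → match P4@[32:33]
i=34 'c': node 10→1 (via fail)
i=35 'e': node 1→6 (via fail)
i=36 'e': node 6→10  → match P4@[35:36]
i=37 'e': node 10→10 (via fail)  → match P4@[36:37]
i=38 'e': node 10→10 (via fail)  → match P4@[37:38]
i=39 'c': node 10→1 (via fail)
i=40 'a': node 1→0 (via fail)
i=41 'e': node 0→6
i=42 'd': node 6→9 (via fail)  → match P3@[42:42]
i=43 'e': node 9→6 (via fail)
i=44 'e': node 6→10  → match P4@[43:44]
i=45 'b': node 10→7 (via fail)  → match P1@[44:45]
i=46 'e': node 7→6 (via fail)
i=47 'a': node 6→0 (via fail)
i=48 'c': node 0→1
i=49 'e': node 1→6 (via fail)
i=50 'e': node 6→10  → match P4@[49:50]
i=51 'e': node 10→10 (via fail)  → match P4@[50:51]
i=52 'a': node 10→0 (via fail)
i=53 'c': node 0→1
i=54 'e': node 1→6 (via fail)
i=55 'b': node 6→7  → match P1@[54:55]
i=56 'c': node 7→1 (via fail)
i=57 'd': node 1→9 (via fail)  → match P3@[57:57]
i=58 'd': node 9→9 (via fail)  → match P3@[58:58]
i=59 'a': node 9→0 (via fail)
i=60 'e': node 0→6
i=61 'c': node 6→1 (via fail)
i=62 'c': node 1→2
i=63 'c': node 2→3
i=64 'e': node 3→4
i=65 'e': node 4→5  → match P0@[61:65],P4@[64:65]
i=66 'c': node 5→1 (via fail)
i=67 'c': node 1→2

Result: [[1,3],[5,4],[12,0],[12,4],[17,0],[17,4],[18,4],[19,4],[20,1],[21,3],[23,1],[26,2],[29,3],[30,3],[32,4],[33,4],[36,4],[37,4],[38,4],[42,3],[44,4],[45,1],[50,4],[51,4],[55,1],[57,3],[58,3],[65,0],[65,4]]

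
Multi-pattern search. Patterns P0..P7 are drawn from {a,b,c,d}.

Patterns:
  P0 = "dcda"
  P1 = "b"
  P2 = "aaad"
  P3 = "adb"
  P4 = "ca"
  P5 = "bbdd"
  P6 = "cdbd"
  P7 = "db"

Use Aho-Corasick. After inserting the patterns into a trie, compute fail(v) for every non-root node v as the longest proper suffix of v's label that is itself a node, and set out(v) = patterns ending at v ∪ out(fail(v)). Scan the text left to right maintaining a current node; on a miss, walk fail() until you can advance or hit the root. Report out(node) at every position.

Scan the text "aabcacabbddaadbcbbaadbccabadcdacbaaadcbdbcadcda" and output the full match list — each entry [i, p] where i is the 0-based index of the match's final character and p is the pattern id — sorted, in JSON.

Construct AC machine:
Trie (insert patterns):
  n0 'ε': a→6 b→5 c→12 d→1
  n1 'd': b→20 c→2
  n2 'dc': d→3
  n3 'dcd': a→4
  n4 'dcda': ·  ←P0
  n5 'b': b→14  ←P1
  n6 'a': a→7 d→10
  n7 'aa': a→8
  n8 'aaa': d→9
  n9 'aaad': ·  ←P2
  n10 'ad': b→11
  n11 'adb': ·  ←P3
  n12 'c': a→13 d→17
  n13 'ca': ·  ←P4
  n14 'bb': d→15
  n15 'bbd': d→16
  n16 'bbdd': ·  ←P5
  n17 'cd': b→18
  n18 'cdb': d→19
  n19 'cdbd': ·  ←P6
  n20 'db': ·  ←P7

Failure links (BFS by depth):
  n1('d'): parent n0 fail=0; on 'd' 0 → fail=0;  out ∅∪∅=∅
  n5('b'): parent n0 fail=0; on 'b' 0 → fail=0;  out {1}∪∅={1}
  n6('a'): parent n0 fail=0; on 'a' 0 → fail=0;  out ∅∪∅=∅
  n12('c'): parent n0 fail=0; on 'c' 0 → fail=0;  out ∅∪∅=∅
  n2('dc'): parent n1 fail=0; on 'c' 0 → fail=12;  out ∅∪∅=∅
  n7('aa'): parent n6 fail=0; on 'a' 0 → fail=6;  out ∅∪∅=∅
  n10('ad'): parent n6 fail=0; on 'd' 0 → fail=1;  out ∅∪∅=∅
  n13('ca'): parent n12 fail=0; on 'a' 0 → fail=6;  out {4}∪∅={4}
  n14('bb'): parent n5 fail=0; on 'b' 0 → fail=5;  out ∅∪{1}={1}
  n17('cd'): parent n12 fail=0; on 'd' 0 → fail=1;  out ∅∪∅=∅
  n20('db'): parent n1 fail=0; on 'b' 0 → fail=5;  out {7}∪{1}={1,7}
  n3('dcd'): parent n2 fail=12; on 'd' 12 → fail=17;  out ∅∪∅=∅
  n8('aaa'): parent n7 fail=6; on 'a' 6 → fail=7;  out ∅∪∅=∅
  n11('adb'): parent n10 fail=1; on 'b' 1 → fail=20;  out {3}∪{1,7}={1,3,7}
  n15('bbd'): parent n14 fail=5; on 'd' 5→0 → fail=1;  out ∅∪∅=∅
  n18('cdb'): parent n17 fail=1; on 'b' 1 → fail=20;  out ∅∪{1,7}={1,7}
  n4('dcda'): parent n3 fail=17; on 'a' 17→1→0 → fail=6;  out {0}∪∅={0}
  n9('aaad'): parent n8 fail=7; on 'd' 7→6 → fail=10;  out {2}∪∅={2}
  n16('bbdd'): parent n15 fail=1; on 'd' 1→0 → fail=1;  out {5}∪∅={5}
  n19('cdbd'): parent n18 fail=20; on 'd' 20→5→0 → fail=1;  out {6}∪∅={6}

Text stream:
i=0 'a': node 0→6
i=1 'a': node 6→7
i=2 'b': node 7→5 (fail-walked)  → match P1@[2:2]
i=3 'c': node 5→12 (fail-walked)
i=4 'a': node 12→13  → match P4@[3:4]
i=5 'c': node 13→12 (fail-walked)
i=6 'a': node 12→13  → match P4@[5:6]
i=7 'b': node 13→5 (fail-walked)  → match P1@[7:7]
i=8 'b': node 5→14  → match P1@[8:8]
i=9 'd': node 14→15
i=10 'd': node 15→16  → match P5@[7:10]
i=11 'a': node 16→6 (fail-walked)
i=12 'a': node 6→7
i=13 'd': node 7→10 (fail-walked)
i=14 'b': node 10→11  → match P1@[14:14],P3@[12:14],P7@[13:14]
i=15 'c': node 11→12 (fail-walked)
i=16 'b': node 12→5 (fail-walked)  → match P1@[16:16]
i=17 'b': node 5→14  → match P1@[17:17]
i=18 'a': node 14→6 (fail-walked)
i=19 'a': node 6→7
i=20 'd': node 7→10 (fail-walked)
i=21 'b': node 10→11  → match P1@[21:21],P3@[19:21],P7@[20:21]
i=22 'c': node 11→12 (fail-walked)
i=23 'c': node 12→12 (fail-walked)
i=24 'a': node 12→13  → match P4@[23:24]
i=25 'b': node 13→5 (fail-walked)  → match P1@[25:25]
i=26 'a': node 5→6 (fail-walked)
i=27 'd': node 6→10
i=28 'c': node 10→2 (fail-walked)
i=29 'd': node 2→3
i=30 'a': node 3→4  → match P0@[27:30]
i=31 'c': node 4→12 (fail-walked)
i=32 'b': node 12→5 (fail-walked)  → match P1@[32:32]
i=33 'a': node 5→6 (fail-walked)
i=34 'a': node 6→7
i=35 'a': node 7→8
i=36 'd': node 8→9  → match P2@[33:36]
i=37 'c': node 9→2 (fail-walked)
i=38 'b': node 2→5 (fail-walked)  → match P1@[38:38]
i=39 'd': node 5→1 (fail-walked)
i=40 'b': node 1→20  → match P1@[40:40],P7@[39:40]
i=41 'c': node 20→12 (fail-walked)
i=42 'a': node 12→13  → match P4@[41:42]
i=43 'd': node 13→10 (fail-walked)
i=44 'c': node 10→2 (fail-walked)
i=45 'd': node 2→3
i=46 'a': node 3→4  → match P0@[43:46]

All matches (sorted): [[2,1],[4,4],[6,4],[7,1],[8,1],[10,5],[14,1],[14,3],[14,7],[16,1],[17,1],[21,1],[21,3],[21,7],[24,4],[25,1],[30,0],[32,1],[36,2],[38,1],[40,1],[40,7],[42,4],[46,0]]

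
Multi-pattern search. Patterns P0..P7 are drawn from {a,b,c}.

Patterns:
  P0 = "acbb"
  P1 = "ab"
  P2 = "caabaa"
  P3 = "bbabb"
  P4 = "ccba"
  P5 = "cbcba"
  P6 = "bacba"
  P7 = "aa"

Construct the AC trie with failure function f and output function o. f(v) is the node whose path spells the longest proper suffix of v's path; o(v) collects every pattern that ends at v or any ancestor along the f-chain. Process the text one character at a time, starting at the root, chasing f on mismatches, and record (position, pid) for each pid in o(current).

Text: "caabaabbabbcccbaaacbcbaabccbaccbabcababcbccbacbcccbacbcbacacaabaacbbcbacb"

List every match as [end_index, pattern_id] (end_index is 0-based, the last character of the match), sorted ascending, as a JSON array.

Construct AC machine:
Trie nodes:
  n0 'ε': a→1 b→12 c→6
  n1 'a': a→28 b→5 c→2
  n2 'ac': b→3
  n3 'acb': b→4
  n4 'acbb': ·  ←P0
  n5 'ab': ·  ←P1
  n6 'c': a→7 b→20 c→17
  n7 'ca': a→8
  n8 'caa': b→9
  n9 'caab': a→10
  n10 'caaba': a→11
  n11 'caabaa': ·  ←P2
  n12 'b': a→24 b→13
  n13 'bb': a→14
  n14 'bba': b→15
  n15 'bbab': b→16
  n16 'bbabb': ·  ←P3
  n17 'cc': b→18
  n18 'ccb': a→19
  n19 'ccba': ·  ←P4
  n20 'cb': c→21
  n21 'cbc': b→22
  n22 'cbcb': a→23
  n23 'cbcba': ·  ←P5
  n24 'ba': c→25
  n25 'bac': b→26
  n26 'bacb': a→27
  n27 'bacba': ·  ←P6
  n28 'aa': ·  ←P7

Failure links (BFS by depth):
  n1('a'): parent n0 fail=0; on 'a' 0 → fail=0;  out ∅∪∅=∅
  n6('c'): parent n0 fail=0; on 'c' 0 → fail=0;  out ∅∪∅=∅
  n12('b'): parent n0 fail=0; on 'b' 0 → fail=0;  out ∅∪∅=∅
  n2('ac'): parent n1 fail=0; on 'c' 0 → fail=6;  out ∅∪∅=∅
  n5('ab'): parent n1 fail=0; on 'b' 0 → fail=12;  out {1}∪∅={1}
  n7('ca'): parent n6 fail=0; on 'a' 0 → fail=1;  out ∅∪∅=∅
  n13('bb'): parent n12 fail=0; on 'b' 0 → fail=12;  out ∅∪∅=∅
  n17('cc'): parent n6 fail=0; on 'c' 0 → fail=6;  out ∅∪∅=∅
  n20('cb'): parent n6 fail=0; on 'b' 0 → fail=12;  out ∅∪∅=∅
  n24('ba'): parent n12 fail=0; on 'a' 0 → fail=1;  out ∅∪∅=∅
  n28('aa'): parent n1 fail=0; on 'a' 0 → fail=1;  out {7}∪∅={7}
  n3('acb'): parent n2 fail=6; on 'b' 6 → fail=20;  out ∅∪∅=∅
  n8('caa'): parent n7 fail=1; on 'a' 1 → fail=28;  out ∅∪{7}={7}
  n14('bba'): parent n13 fail=12; on 'a' 12 → fail=24;  out ∅∪∅=∅
  n18('ccb'): parent n17 fail=6; on 'b' 6 → fail=20;  out ∅∪∅=∅
  n21('cbc'): parent n20 fail=12; on 'c' 12→0 → fail=6;  out ∅∪∅=∅
  n25('bac'): parent n24 fail=1; on 'c' 1 → fail=2;  out ∅∪∅=∅
  n4('acbb'): parent n3 fail=20; on 'b' 20→12 → fail=13;  out {0}∪∅={0}
  n9('caab'): parent n8 fail=28; on 'b' 28→1 → fail=5;  out ∅∪{1}={1}
  n15('bbab'): parent n14 fail=24; on 'b' 24→1 → fail=5;  out ∅∪{1}={1}
  n19('ccba'): parent n18 fail=20; on 'a' 20→12 → fail=24;  out {4}∪∅={4}
  n22('cbcb'): parent n21 fail=6; on 'b' 6 → fail=20;  out ∅∪∅=∅
  n26('bacb'): parent n25 fail=2; on 'b' 2 → fail=3;  out ∅∪∅=∅
  n10('caaba'): parent n9 fail=5; on 'a' 5→12 → fail=24;  out ∅∪∅=∅
  n16('bbabb'): parent n15 fail=5; on 'b' 5→12 → fail=13;  out {3}∪∅={3}
  n23('cbcba'): parent n22 fail=20; on 'a' 20→12 → fail=24;  out {5}∪∅={5}
  n27('bacba'): parent n26 fail=3; on 'a' 3→20→12 → fail=24;  out {6}∪∅={6}
  n11('caabaa'): parent n10 fail=24; on 'a' 24→1 → fail=28;  out {2}∪{7}={2,7}

Run:
i=0 'c': node 0→6
i=1 'a': node 6→7
i=2 'a': node 7→8  emit P7@[1:2]
i=3 'b': node 8→9  emit P1@[2:3]
i=4 'a': node 9→10
i=5 'a': node 10→11  emit P2@[0:5],P7@[4:5]
i=6 'b': node 11→5 (via fail)  emit P1@[5:6]
i=7 'b': node 5→13 (via fail)
i=8 'a': node 13→14
i=9 'b': node 14→15  emit P1@[8:9]
i=10 'b': node 15→16  emit P3@[6:10]
i=11 'c': node 16→6 (via fail)
i=12 'c': node 6→17
i=13 'c': node 17→17 (via fail)
i=14 'b': node 17→18
i=15 'a': node 18→19  emit P4@[12:15]
i=16 'a': node 19→28 (via fail)  emit P7@[15:16]
i=17 'a': node 28→28 (via fail)  emit P7@[16:17]
i=18 'c': node 28→2 (via fail)
i=19 'b': node 2→3
i=20 'c': node 3→21 (via fail)
i=21 'b': node 21→22
i=22 'a': node 22→23  emit P5@[18:22]
i=23 'a': node 23→28 (via fail)  emit P7@[22:23]
i=24 'b': node 28→5 (via fail)  emit P1@[23:24]
i=25 'c': node 5→6 (via fail)
i=26 'c': node 6→17
i=27 'b': node 17→18
i=28 'a': node 18→19  emit P4@[25:28]
i=29 'c': node 19→25 (via fail)
i=30 'c': node 25→17 (via fail)
i=31 'b': node 17→18
i=32 'a': node 18→19  emit P4@[29:32]
i=33 'b': node 19→5 (via fail)  emit P1@[32:33]
i=34 'c': node 5→6 (via fail)
i=35 'a': node 6→7
i=36 'b': node 7→5 (via fail)  emit P1@[35:36]
i=37 'a': node 5→24 (via fail)
i=38 'b': node 24→5 (via fail)  emit P1@[37:38]
i=39 'c': node 5→6 (via fail)
i=40 'b': node 6→20
i=41 'c': node 20→21
i=42 'c': node 21→17 (via fail)
i=43 'b': node 17→18
i=44 'a': node 18→19  emit P4@[41:44]
i=45 'c': node 19→25 (via fail)
i=46 'b': node 25→26
i=47 'c': node 26→21 (via fail)
i=48 'c': node 21→17 (via fail)
i=49 'c': node 17→17 (via fail)
i=50 'b': node 17→18
i=51 'a': node 18→19  emit P4@[48:51]
i=52 'c': node 19→25 (via fail)
i=53 'b': node 25→26
i=54 'c': node 26→21 (via fail)
i=55 'b': node 21→22
i=56 'a': node 22→23  emit P5@[52:56]
i=57 'c': node 23→25 (via fail)
i=58 'a': node 25→7 (via fail)
i=59 'c': node 7→2 (via fail)
i=60 'a': node 2→7 (via fail)
i=61 'a': node 7→8  emit P7@[60:61]
i=62 'b': node 8→9  emit P1@[61:62]
i=63 'a': node 9→10
i=64 'a': node 10→11  emit P2@[59:64],P7@[63:64]
i=65 'c': node 11→2 (via fail)
i=66 'b': node 2→3
i=67 'b': node 3→4  emit P0@[64:67]
i=68 'c': node 4→6 (via fail)
i=69 'b': node 6→20
i=70 'a': node 20→24 (via fail)
i=71 'c': node 24→25
i=72 'b': node 25→26

Result: [[2,7],[3,1],[5,2],[5,7],[6,1],[9,1],[10,3],[15,4],[16,7],[17,7],[22,5],[23,7],[24,1],[28,4],[32,4],[33,1],[36,1],[38,1],[44,4],[51,4],[56,5],[61,7],[62,1],[64,2],[64,7],[67,0]]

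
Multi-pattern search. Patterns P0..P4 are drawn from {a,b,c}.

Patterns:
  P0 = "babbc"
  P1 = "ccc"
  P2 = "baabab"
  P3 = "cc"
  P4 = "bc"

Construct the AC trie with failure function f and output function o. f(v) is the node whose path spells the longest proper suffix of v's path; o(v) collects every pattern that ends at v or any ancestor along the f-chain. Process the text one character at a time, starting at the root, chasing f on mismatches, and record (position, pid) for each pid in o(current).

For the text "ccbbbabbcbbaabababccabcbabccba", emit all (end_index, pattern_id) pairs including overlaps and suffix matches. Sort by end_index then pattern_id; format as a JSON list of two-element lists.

Construct AC machine:
Trie (insert patterns):
  n0 'ε': b→1 c→6
  n1 'b': a→2 c→13
  n2 'ba': a→9 b→3
  n3 'bab': b→4
  n4 'babb': c→5
  n5 'babbc': ·  [P0 ends]
  n6 'c': c→7
  n7 'cc': c→8  [P3 ends]
  n8 'ccc': ·  [P1 ends]
  n9 'baa': b→10
  n10 'baab': a→11
  n11 'baaba': b→12
  n12 'baabab': ·  [P2 ends]
  n13 'bc': ·  [P4 ends]

BFS fail/out derivation:
  fail(1) 'b': from fail(0)=0 chase 'b': 0 ⇒ 0;  out=∅∪out(0)=∅
  fail(6) 'c': from fail(0)=0 chase 'c': 0 ⇒ 0;  out=∅∪out(0)=∅
  fail(2) 'ba': from fail(1)=0 chase 'a': 0 ⇒ 0;  out=∅∪out(0)=∅
  fail(7) 'cc': from fail(6)=0 chase 'c': 0 ⇒ 6;  out={3}∪out(6)={3}
  fail(13) 'bc': from fail(1)=0 chase 'c': 0 ⇒ 6;  out={4}∪out(6)={4}
  fail(3) 'bab': from fail(2)=0 chase 'b': 0 ⇒ 1;  out=∅∪out(1)=∅
  fail(8) 'ccc': from fail(7)=6 chase 'c': 6 ⇒ 7;  out={1}∪out(7)={1,3}
  fail(9) 'baa': from fail(2)=0 chase 'a': 0 ⇒ 0;  out=∅∪out(0)=∅
  fail(4) 'babb': from fail(3)=1 chase 'b': 1→0 ⇒ 1;  out=∅∪out(1)=∅
  fail(10) 'baab': from fail(9)=0 chase 'b': 0 ⇒ 1;  out=∅∪out(1)=∅
  fail(5) 'babbc': from fail(4)=1 chase 'c': 1 ⇒ 13;  out={0}∪out(13)={0,4}
  fail(11) 'baaba': from fail(10)=1 chase 'a': 1 ⇒ 2;  out=∅∪out(2)=∅
  fail(12) 'baabab': from fail(11)=2 chase 'b': 2 ⇒ 3;  out={2}∪out(3)={2}

Text stream:
[0] read 'c'  n0⇒n6
[1] read 'c'  n6⇒n7  → match P3@[0:1]
[2] read 'b'  n7⇒n1 ·f
[3] read 'b'  n1⇒n1 ·f
[4] read 'b'  n1⇒n1 ·f
[5] read 'a'  n1⇒n2
[6] read 'b'  n2⇒n3
[7] read 'b'  n3⇒n4
[8] read 'c'  n4⇒n5  → match P0@[4:8],P4@[7:8]
[9] read 'b'  n5⇒n1 ·f
[10] read 'b'  n1⇒n1 ·f
[11] read 'a'  n1⇒n2
[12] read 'a'  n2⇒n9
[13] read 'b'  n9⇒n10
[14] read 'a'  n10⇒n11
[15] read 'b'  n11⇒n12  → match P2@[10:15]
[16] read 'a'  n12⇒n2 ·f
[17] read 'b'  n2⇒n3
[18] read 'c'  n3⇒n13 ·f  → match P4@[17:18]
[19] read 'c'  n13⇒n7 ·f  → match P3@[18:19]
[20] read 'a'  n7⇒n0 ·f
[21] read 'b'  n0⇒n1
[22] read 'c'  n1⇒n13  → match P4@[21:22]
[23] read 'b'  n13⇒n1 ·f
[24] read 'a'  n1⇒n2
[25] read 'b'  n2⇒n3
[26] read 'c'  n3⇒n13 ·f  → match P4@[25:26]
[27] read 'c'  n13⇒n7 ·f  → match P3@[26:27]
[28] read 'b'  n7⇒n1 ·f
[29] read 'a'  n1⇒n2

Matches: [[1,3],[8,0],[8,4],[15,2],[18,4],[19,3],[22,4],[26,4],[27,3]]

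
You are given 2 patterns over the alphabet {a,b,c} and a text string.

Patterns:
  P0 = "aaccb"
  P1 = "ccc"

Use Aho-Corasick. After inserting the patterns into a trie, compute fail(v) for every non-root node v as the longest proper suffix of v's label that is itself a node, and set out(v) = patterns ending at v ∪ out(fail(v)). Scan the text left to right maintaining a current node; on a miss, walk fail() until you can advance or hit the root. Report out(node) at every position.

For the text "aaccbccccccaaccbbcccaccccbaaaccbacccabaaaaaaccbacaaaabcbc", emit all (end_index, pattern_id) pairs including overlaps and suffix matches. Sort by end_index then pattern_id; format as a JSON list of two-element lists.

Build:
Trie nodes:
  0='ε' goto a→1 c→6
  1='a' goto a→2
  2='aa' goto c→3
  3='aac' goto c→4
  4='aacc' goto b→5
  5='aaccb' goto ·  ←P0
  6='c' goto c→7
  7='cc' goto c→8
  8='ccc' goto ·  ←P1

BFS fail/out derivation:
  fail(1) 'a': from fail(0)=0 chase 'a': 0 ⇒ 0;  out=∅∪out(0)=∅
  fail(6) 'c': from fail(0)=0 chase 'c': 0 ⇒ 0;  out=∅∪out(0)=∅
  fail(2) 'aa': from fail(1)=0 chase 'a': 0 ⇒ 1;  out=∅∪out(1)=∅
  fail(7) 'cc': from fail(6)=0 chase 'c': 0 ⇒ 6;  out=∅∪out(6)=∅
  fail(3) 'aac': from fail(2)=1 chase 'c': 1→0 ⇒ 6;  out=∅∪out(6)=∅
  fail(8) 'ccc': from fail(7)=6 chase 'c': 6 ⇒ 7;  out={1}∪out(7)={1}
  fail(4) 'aacc': from fail(3)=6 chase 'c': 6 ⇒ 7;  out=∅∪out(7)=∅
  fail(5) 'aaccb': from fail(4)=7 chase 'b': 7→6→0 ⇒ 0;  out={0}∪out(0)={0}

Run:
[0] read 'a'  n0⇒n1
[1] read 'a'  n1⇒n2
[2] read 'c'  n2⇒n3
[3] read 'c'  n3⇒n4
[4] read 'b'  n4⇒n5  → match P0@[0:4]
[5] read 'c'  n5⇒n6 (via fail)
[6] read 'c'  n6⇒n7
[7] read 'c'  n7⇒n8  → match P1@[5:7]
[8] read 'c'  n8⇒n8 (via fail)  → match P1@[6:8]
[9] read 'c'  n8⇒n8 (via fail)  → match P1@[7:9]
[10] read 'c'  n8⇒n8 (via fail)  → match P1@[8:10]
[11] read 'a'  n8⇒n1 (via fail)
[12] read 'a'  n1⇒n2
[13] read 'c'  n2⇒n3
[14] read 'c'  n3⇒n4
[15] read 'b'  n4⇒n5  → match P0@[11:15]
[16] read 'b'  n5⇒n0 (via fail)
[17] read 'c'  n0⇒n6
[18] read 'c'  n6⇒n7
[19] read 'c'  n7⇒n8  → match P1@[17:19]
[20] read 'a'  n8⇒n1 (via fail)
[21] read 'c'  n1⇒n6 (via fail)
[22] read 'c'  n6⇒n7
[23] read 'c'  n7⇒n8  → match P1@[21:23]
[24] read 'c'  n8⇒n8 (via fail)  → match P1@[22:24]
[25] read 'b'  n8⇒n0 (via fail)
[26] read 'a'  n0⇒n1
[27] read 'a'  n1⇒n2
[28] read 'a'  n2⇒n2 (via fail)
[29] read 'c'  n2⇒n3
[30] read 'c'  n3⇒n4
[31] read 'b'  n4⇒n5  → match P0@[27:31]
[32] read 'a'  n5⇒n1 (via fail)
[33] read 'c'  n1⇒n6 (via fail)
[34] read 'c'  n6⇒n7
[35] read 'c'  n7⇒n8  → match P1@[33:35]
[36] read 'a'  n8⇒n1 (via fail)
[37] read 'b'  n1⇒n0 (via fail)
[38] read 'a'  n0⇒n1
[39] read 'a'  n1⇒n2
[40] read 'a'  n2⇒n2 (via fail)
[41] read 'a'  n2⇒n2 (via fail)
[42] read 'a'  n2⇒n2 (via fail)
[43] read 'a'  n2⇒n2 (via fail)
[44] read 'c'  n2⇒n3
[45] read 'c'  n3⇒n4
[46] read 'b'  n4⇒n5  → match P0@[42:46]
[47] read 'a'  n5⇒n1 (via fail)
[48] read 'c'  n1⇒n6 (via fail)
[49] read 'a'  n6⇒n1 (via fail)
[50] read 'a'  n1⇒n2
[51] read 'a'  n2⇒n2 (via fail)
[52] read 'a'  n2⇒n2 (via fail)
[53] read 'b'  n2⇒n0 (via fail)
[54] read 'c'  n0⇒n6
[55] read 'b'  n6⇒n0 (via fail)
[56] read 'c'  n0⇒n6

Matches: [[4,0],[7,1],[8,1],[9,1],[10,1],[15,0],[19,1],[23,1],[24,1],[31,0],[35,1],[46,0]]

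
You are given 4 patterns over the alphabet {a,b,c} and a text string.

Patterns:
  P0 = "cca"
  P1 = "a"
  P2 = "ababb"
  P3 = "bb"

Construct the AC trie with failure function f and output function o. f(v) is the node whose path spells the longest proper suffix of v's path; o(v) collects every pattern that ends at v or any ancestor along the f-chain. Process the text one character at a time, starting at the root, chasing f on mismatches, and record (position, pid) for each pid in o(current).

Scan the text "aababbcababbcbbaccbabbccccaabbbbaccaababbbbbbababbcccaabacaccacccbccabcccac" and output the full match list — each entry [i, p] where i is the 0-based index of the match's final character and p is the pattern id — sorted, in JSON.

Construct AC machine:
Trie nodes:
  0='ε' goto a→4 b→9 c→1
  1='c' goto c→2
  2='cc' goto a→3
  3='cca' goto ·  ←P0
  4='a' goto b→5  ←P1
  5='ab' goto a→6
  6='aba' goto b→7
  7='abab' goto b→8
  8='ababb' goto ·  ←P2
  9='b' goto b→10
  10='bb' goto ·  ←P3

BFS fail/out derivation:
  fail(1) 'c': from fail(0)=0 chase 'c': 0 ⇒ 0;  out=∅∪out(0)=∅
  fail(4) 'a': from fail(0)=0 chase 'a': 0 ⇒ 0;  out={1}∪out(0)={1}
  fail(9) 'b': from fail(0)=0 chase 'b': 0 ⇒ 0;  out=∅∪out(0)=∅
  fail(2) 'cc': from fail(1)=0 chase 'c': 0 ⇒ 1;  out=∅∪out(1)=∅
  fail(5) 'ab': from fail(4)=0 chase 'b': 0 ⇒ 9;  out=∅∪out(9)=∅
  fail(10) 'bb': from fail(9)=0 chase 'b': 0 ⇒ 9;  out={3}∪out(9)={3}
  fail(3) 'cca': from fail(2)=1 chase 'a': 1→0 ⇒ 4;  out={0}∪out(4)={0,1}
  fail(6) 'aba': from fail(5)=9 chase 'a': 9→0 ⇒ 4;  out=∅∪out(4)={1}
  fail(7) 'abab': from fail(6)=4 chase 'b': 4 ⇒ 5;  out=∅∪out(5)=∅
  fail(8) 'ababb': from fail(7)=5 chase 'b': 5→9 ⇒ 10;  out={2}∪out(10)={2,3}

Run:
pos 0 'a': at 4  ** P1@[0:0]
pos 1 'a': at 4 (fail-walked)  ** P1@[1:1]
pos 2 'b': at 5
pos 3 'a': at 6  ** P1@[3:3]
pos 4 'b': at 7
pos 5 'b': at 8  ** P2@[1:5],P3@[4:5]
pos 6 'c': at 1 (fail-walked)
pos 7 'a': at 4 (fail-walked)  ** P1@[7:7]
pos 8 'b': at 5
pos 9 'a': at 6  ** P1@[9:9]
pos 10 'b': at 7
pos 11 'b': at 8  ** P2@[7:11],P3@[10:11]
pos 12 'c': at 1 (fail-walked)
pos 13 'b': at 9 (fail-walked)
pos 14 'b': at 10  ** P3@[13:14]
pos 15 'a': at 4 (fail-walked)  ** P1@[15:15]
pos 16 'c': at 1 (fail-walked)
pos 17 'c': at 2
pos 18 'b': at 9 (fail-walked)
pos 19 'a': at 4 (fail-walked)  ** P1@[19:19]
pos 20 'b': at 5
pos 21 'b': at 10 (fail-walked)  ** P3@[20:21]
pos 22 'c': at 1 (fail-walked)
pos 23 'c': at 2
pos 24 'c': at 2 (fail-walked)
pos 25 'c': at 2 (fail-walked)
pos 26 'a': at 3  ** P0@[24:26],P1@[26:26]
pos 27 'a': at 4 (fail-walked)  ** P1@[27:27]
pos 28 'b': at 5
pos 29 'b': at 10 (fail-walked)  ** P3@[28:29]
pos 30 'b': at 10 (fail-walked)  ** P3@[29:30]
pos 31 'b': at 10 (fail-walked)  ** P3@[30:31]
pos 32 'a': at 4 (fail-walked)  ** P1@[32:32]
pos 33 'c': at 1 (fail-walked)
pos 34 'c': at 2
pos 35 'a': at 3  ** P0@[33:35],P1@[35:35]
pos 36 'a': at 4 (fail-walked)  ** P1@[36:36]
pos 37 'b': at 5
pos 38 'a': at 6  ** P1@[38:38]
pos 39 'b': at 7
pos 40 'b': at 8  ** P2@[36:40],P3@[39:40]
pos 41 'b': at 10 (fail-walked)  ** P3@[40:41]
pos 42 'b': at 10 (fail-walked)  ** P3@[41:42]
pos 43 'b': at 10 (fail-walked)  ** P3@[42:43]
pos 44 'b': at 10 (fail-walked)  ** P3@[43:44]
pos 45 'a': at 4 (fail-walked)  ** P1@[45:45]
pos 46 'b': at 5
pos 47 'a': at 6  ** P1@[47:47]
pos 48 'b': at 7
pos 49 'b': at 8  ** P2@[45:49],P3@[48:49]
pos 50 'c': at 1 (fail-walked)
pos 51 'c': at 2
pos 52 'c': at 2 (fail-walked)
pos 53 'a': at 3  ** P0@[51:53],P1@[53:53]
pos 54 'a': at 4 (fail-walked)  ** P1@[54:54]
pos 55 'b': at 5
pos 56 'a': at 6  ** P1@[56:56]
pos 57 'c': at 1 (fail-walked)
pos 58 'a': at 4 (fail-walked)  ** P1@[58:58]
pos 59 'c': at 1 (fail-walked)
pos 60 'c': at 2
pos 61 'a': at 3  ** P0@[59:61],P1@[61:61]
pos 62 'c': at 1 (fail-walked)
pos 63 'c': at 2
pos 64 'c': at 2 (fail-walked)
pos 65 'b': at 9 (fail-walked)
pos 66 'c': at 1 (fail-walked)
pos 67 'c': at 2
pos 68 'a': at 3  ** P0@[66:68],P1@[68:68]
pos 69 'b': at 5 (fail-walked)
pos 70 'c': at 1 (fail-walked)
pos 71 'c': at 2
pos 72 'c': at 2 (fail-walked)
pos 73 'a': at 3  ** P0@[71:73],P1@[73:73]
pos 74 'c': at 1 (fail-walked)

Result: [[0,1],[1,1],[3,1],[5,2],[5,3],[7,1],[9,1],[11,2],[11,3],[14,3],[15,1],[19,1],[21,3],[26,0],[26,1],[27,1],[29,3],[30,3],[31,3],[32,1],[35,0],[35,1],[36,1],[38,1],[40,2],[40,3],[41,3],[42,3],[43,3],[44,3],[45,1],[47,1],[49,2],[49,3],[53,0],[53,1],[54,1],[56,1],[58,1],[61,0],[61,1],[68,0],[68,1],[73,0],[73,1]]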